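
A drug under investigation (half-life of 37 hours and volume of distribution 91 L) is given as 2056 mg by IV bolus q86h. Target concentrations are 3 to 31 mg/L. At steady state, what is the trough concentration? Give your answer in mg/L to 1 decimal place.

τ/t½ = 86/37 ≈ 2.3243, so fraction remaining f = (1/2)^(86/37) ≈ 0.1997.
Each bolus raises the concentration by D/Vd = 2056/91 ≈ 22.593 mg/L.
Steady-state trough Cmin,ss = C₀·f/(1−f) ≈ 22.593 × 0.1997/0.8003 ≈ 5.638 mg/L.
Trough 5.6 mg/L vs MEC 3 mg/L: adequate.

5.6 mg/L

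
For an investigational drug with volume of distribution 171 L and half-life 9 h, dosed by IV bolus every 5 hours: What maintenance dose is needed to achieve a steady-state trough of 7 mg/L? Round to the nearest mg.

562 mg

τ/t½ = 5/9 ≈ 0.55556, so f = (1/2)^(5/9) ≈ 0.680395.
Cmin,ss = (D/Vd)·f/(1−f), so D = Cmin,ss·Vd·(1−f)/f.
D = 7 × 171 × (1−f)/f ≈ 7 × 171 × 0.46973 ≈ 562.27 mg.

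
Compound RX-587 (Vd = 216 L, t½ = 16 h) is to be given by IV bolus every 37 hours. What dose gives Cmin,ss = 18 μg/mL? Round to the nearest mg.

τ/t½ = 37/16 ≈ 2.3125, so f = (1/2)^(37/16) ≈ 0.201311.
Cmin,ss = (D/Vd)·f/(1−f), so D = Cmin,ss·Vd·(1−f)/f.
D = 18 × 216 × (1−f)/f ≈ 18 × 216 × 3.96744 ≈ 15425.41 mg.

15425 mg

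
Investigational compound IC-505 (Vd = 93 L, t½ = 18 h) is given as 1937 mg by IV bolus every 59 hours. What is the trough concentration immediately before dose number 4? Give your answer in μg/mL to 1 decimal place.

2.4 μg/mL

f = (1/2)^(τ/t½) = (1/2)^(59/18) ≈ 0.1031.
C₀ = D/Vd = 1937/93 ≈ 20.828 μg/mL.
Before the 4th dose, 3 doses have been given. Superposition: Cmin = C₀·(f + f² + … + f^3).
≈ 20.828 × (0.1031 + 0.0106 + 0.0011) ≈ 20.828 × 0.1148 ≈ 2.391 μg/mL.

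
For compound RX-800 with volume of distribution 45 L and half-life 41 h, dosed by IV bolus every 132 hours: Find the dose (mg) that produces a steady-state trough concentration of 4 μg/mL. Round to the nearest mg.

τ/t½ = 132/41 ≈ 3.2195, so f = (1/2)^(132/41) ≈ 0.107357.
Cmin,ss = (D/Vd)·f/(1−f), so D = Cmin,ss·Vd·(1−f)/f.
D = 4 × 45 × (1−f)/f ≈ 4 × 45 × 8.31472 ≈ 1496.65 mg.

1497 mg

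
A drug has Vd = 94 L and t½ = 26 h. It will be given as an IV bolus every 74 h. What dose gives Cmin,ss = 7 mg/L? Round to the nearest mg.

4074 mg

τ/t½ = 74/26 ≈ 2.8462, so f = (1/2)^(74/26) ≈ 0.139066.
Cmin,ss = (D/Vd)·f/(1−f), so D = Cmin,ss·Vd·(1−f)/f.
D = 7 × 94 × (1−f)/f ≈ 7 × 94 × 6.19083 ≈ 4073.57 mg.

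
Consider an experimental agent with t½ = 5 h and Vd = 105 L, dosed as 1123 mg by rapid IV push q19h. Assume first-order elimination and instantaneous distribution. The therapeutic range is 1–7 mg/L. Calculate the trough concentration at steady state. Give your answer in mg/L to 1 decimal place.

Over one 19-h interval, 19/5 ≈ 3.8 half-lives elapse, leaving f ≈ 0.0718 of each dose.
Each bolus raises the concentration by D/Vd = 1123/105 ≈ 10.695 mg/L.
Steady-state trough Cmin,ss = C₀·f/(1−f) ≈ 10.695 × 0.0718/0.9282 ≈ 0.827 mg/L.
Trough 0.8 mg/L vs MEC 1 mg/L: subtherapeutic.

0.8 mg/L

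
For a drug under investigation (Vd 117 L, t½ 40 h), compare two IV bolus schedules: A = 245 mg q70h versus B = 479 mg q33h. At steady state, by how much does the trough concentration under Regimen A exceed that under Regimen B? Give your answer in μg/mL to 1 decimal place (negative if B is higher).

-4.4 μg/mL

Regimen A: f = (1/2)^(70/40) ≈ 0.2973; Cmin,ss = (245/117)·f/(1−f) ≈ 0.886 μg/mL.
Regimen B: f = (1/2)^(33/40) ≈ 0.5645; Cmin,ss = (479/117)·f/(1−f) ≈ 5.307 μg/mL.
Difference ≈ 0.886 − 5.307 ≈ -4.421 μg/mL.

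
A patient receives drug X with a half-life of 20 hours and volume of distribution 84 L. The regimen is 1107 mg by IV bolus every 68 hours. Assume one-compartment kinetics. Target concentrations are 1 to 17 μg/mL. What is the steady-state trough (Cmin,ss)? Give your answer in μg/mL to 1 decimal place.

1.4 μg/mL

τ/t½ = 68/20 ≈ 3.4, so fraction remaining f = (1/2)^(68/20) ≈ 0.0947.
Accumulation ratio R = 1/(1 − f) ≈ 1/0.9053 ≈ 1.1046.
Each bolus raises the concentration by D/Vd = 1107/84 ≈ 13.179 μg/mL.
Steady-state peak Cmax,ss = C₀·R ≈ 13.179 × 1.1046 ≈ 14.558 μg/mL.
Steady-state trough Cmin,ss = Cmax,ss·f ≈ 14.558 × 0.0947 ≈ 1.379 μg/mL.
Trough 1.4 μg/mL vs MEC 1 μg/mL: adequate.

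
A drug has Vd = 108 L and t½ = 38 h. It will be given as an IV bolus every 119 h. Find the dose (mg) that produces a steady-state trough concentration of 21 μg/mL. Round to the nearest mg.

τ/t½ = 119/38 ≈ 3.1316, so f = (1/2)^(119/38) ≈ 0.114104.
Cmin,ss = (D/Vd)·f/(1−f), so D = Cmin,ss·Vd·(1−f)/f.
D = 21 × 108 × (1−f)/f ≈ 21 × 108 × 7.76393 ≈ 17608.59 mg.

17609 mg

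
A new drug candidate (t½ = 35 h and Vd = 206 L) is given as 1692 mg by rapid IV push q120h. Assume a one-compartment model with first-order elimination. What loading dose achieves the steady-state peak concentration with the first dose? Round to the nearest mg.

1865 mg

f = (1/2)^(120/35) ≈ 0.092875; accumulation ratio R = 1/(1−f) ≈ 1.10238.
Loading dose to hit Cmax,ss on first dose: D_load = D_maint·R ≈ 1692 × 1.10238 ≈ 1865.23 mg.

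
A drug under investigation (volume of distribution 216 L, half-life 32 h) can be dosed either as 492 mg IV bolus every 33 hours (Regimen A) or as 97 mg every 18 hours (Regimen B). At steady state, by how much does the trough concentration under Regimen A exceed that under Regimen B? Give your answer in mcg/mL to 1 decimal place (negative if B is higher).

1.2 mcg/mL

Regimen A: f = (1/2)^(33/32) ≈ 0.4893; Cmin,ss = (492/216)·f/(1−f) ≈ 2.182 mcg/mL.
Regimen B: f = (1/2)^(18/32) ≈ 0.6771; Cmin,ss = (97/216)·f/(1−f) ≈ 0.942 mcg/mL.
Difference ≈ 2.182 − 0.942 ≈ 1.240 mcg/mL.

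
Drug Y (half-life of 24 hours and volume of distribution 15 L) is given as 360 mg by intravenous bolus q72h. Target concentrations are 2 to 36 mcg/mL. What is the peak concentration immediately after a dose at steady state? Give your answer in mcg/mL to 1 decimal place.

The dosing interval is 3 half-lives, so f = 2^(−3) = 0.125.
At steady state, R = 1/(1 − 0.125) = 8/7.
Single-dose peak C₀ = D/Vd = 360/15 = 24 mcg/mL.
Steady-state peak Cmax,ss = C₀·R = 24 × 8/7 ≈ 27.429 mcg/mL.
Peak 27.4 mcg/mL vs MTC 36 mcg/mL: below toxic threshold.

27.4 mcg/mL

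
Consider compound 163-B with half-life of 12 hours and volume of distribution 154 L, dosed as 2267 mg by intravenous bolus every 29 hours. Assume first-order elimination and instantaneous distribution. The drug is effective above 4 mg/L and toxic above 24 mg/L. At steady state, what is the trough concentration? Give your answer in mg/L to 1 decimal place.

Over one 29-h interval, 29/12 ≈ 2.4167 half-lives elapse, leaving f ≈ 0.1873 of each dose.
Accumulation ratio R = 1/(1 − f) ≈ 1/0.8127 ≈ 1.2305.
Each bolus raises the concentration by D/Vd = 2267/154 ≈ 14.721 mg/L.
Steady-state peak Cmax,ss = C₀·R ≈ 14.721 × 1.2305 ≈ 18.114 mg/L.
One interval later, Cmin,ss = Cmax,ss·e^(−kτ) ≈ 18.114 × 0.1873 ≈ 3.393 mg/L.
Trough 3.4 mg/L vs MEC 4 mg/L: subtherapeutic.

3.4 mg/L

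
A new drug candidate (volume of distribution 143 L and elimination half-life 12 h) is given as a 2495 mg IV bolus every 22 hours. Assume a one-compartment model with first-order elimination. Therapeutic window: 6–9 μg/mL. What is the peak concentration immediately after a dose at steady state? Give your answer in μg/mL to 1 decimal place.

Over one 22-h interval, 22/12 ≈ 1.8333 half-lives elapse, leaving f ≈ 0.2806 of each dose.
Accumulation ratio R = 1/(1 − f) ≈ 1/0.7194 ≈ 1.3900.
Single-dose peak C₀ = D/Vd = 2495/143 ≈ 17.448 μg/mL.
Steady-state peak Cmax,ss = C₀·R ≈ 17.448 × 1.3900 ≈ 24.253 μg/mL.
Peak 24.3 μg/mL vs MTC 9 μg/mL: exceeds toxic threshold.

24.3 μg/mL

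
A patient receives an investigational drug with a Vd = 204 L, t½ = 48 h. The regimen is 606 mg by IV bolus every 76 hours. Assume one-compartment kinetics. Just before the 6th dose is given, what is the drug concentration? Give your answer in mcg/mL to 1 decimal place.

1.5 mcg/mL

f = (1/2)^(τ/t½) = (1/2)^(76/48) ≈ 0.3337.
C₀ = D/Vd = 606/204 ≈ 2.971 mcg/mL.
Before the 6th dose, 5 doses have been given. Superposition: Cmin = C₀·(f + f² + … + f^5).
≈ 2.971 × (0.3337 + 0.1114 + 0.0372 + 0.0124 + 0.0041) ≈ 2.971 × 0.4988 ≈ 1.482 mcg/mL.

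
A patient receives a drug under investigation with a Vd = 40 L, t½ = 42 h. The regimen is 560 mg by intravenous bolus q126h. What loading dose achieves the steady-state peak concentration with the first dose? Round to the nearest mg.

640 mg

f = (1/2)^(126/42) ≈ 0.125000; accumulation ratio R = 1/(1−f) ≈ 1.14286.
Loading dose to hit Cmax,ss on first dose: D_load = D_maint·R ≈ 560 × 1.14286 ≈ 640.00 mg.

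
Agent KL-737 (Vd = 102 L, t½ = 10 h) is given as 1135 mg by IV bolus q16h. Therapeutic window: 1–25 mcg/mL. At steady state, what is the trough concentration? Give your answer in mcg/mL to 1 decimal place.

5.5 mcg/mL

k = ln2/t½ = ln2/10 ≈ 0.069315 h⁻¹; fraction remaining f = e^(−kτ) = e^(−0.069315×16) ≈ 0.3299.
Accumulation ratio R = 1/(1 − f) ≈ 1/0.6701 ≈ 1.4923.
Each bolus raises the concentration by D/Vd = 1135/102 ≈ 11.127 mcg/mL.
Steady-state peak Cmax,ss = C₀·R ≈ 11.127 × 1.4923 ≈ 16.605 mcg/mL.
Steady-state trough Cmin,ss = Cmax,ss·f ≈ 16.605 × 0.3299 ≈ 5.478 mcg/mL.
Trough 5.5 mcg/mL vs MEC 1 mcg/mL: adequate.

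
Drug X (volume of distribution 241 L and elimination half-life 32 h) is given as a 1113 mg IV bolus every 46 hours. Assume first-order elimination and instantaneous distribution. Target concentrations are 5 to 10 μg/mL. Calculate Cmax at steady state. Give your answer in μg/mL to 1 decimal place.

τ/t½ = 46/32 ≈ 1.4375, so fraction remaining f = (1/2)^(46/32) ≈ 0.3692.
At steady state, accumulation factor R = 1/(1 − e^(−kτ)) ≈ 1.5853.
Single-dose peak C₀ = D/Vd = 1113/241 ≈ 4.618 μg/mL.
Steady-state peak Cmax,ss = C₀·R ≈ 4.618 × 1.5853 ≈ 7.321 μg/mL.
Peak 7.3 μg/mL vs MTC 10 μg/mL: below toxic threshold.

7.3 μg/mL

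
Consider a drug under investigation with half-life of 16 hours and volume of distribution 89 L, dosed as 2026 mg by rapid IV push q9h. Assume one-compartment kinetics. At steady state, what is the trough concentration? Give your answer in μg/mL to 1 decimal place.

47.7 μg/mL

Over one 9-h interval, 9/16 ≈ 0.5625 half-lives elapse, leaving f ≈ 0.6771 of each dose.
Accumulation ratio R = 1/(1 − f) ≈ 1/0.3229 ≈ 3.0969.
Each bolus raises the concentration by D/Vd = 2026/89 ≈ 22.764 μg/mL.
Cmax,ss = C₀/(1 − f) ≈ 22.764/0.3229 ≈ 70.499 μg/mL.
Steady-state trough Cmin,ss = Cmax,ss·f ≈ 70.499 × 0.6771 ≈ 47.735 μg/mL.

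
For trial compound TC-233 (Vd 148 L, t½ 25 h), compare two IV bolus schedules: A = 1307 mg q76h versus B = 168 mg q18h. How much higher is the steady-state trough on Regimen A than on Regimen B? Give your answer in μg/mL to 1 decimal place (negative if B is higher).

Regimen A: f = (1/2)^(76/25) ≈ 0.1216; Cmin,ss = (1307/148)·f/(1−f) ≈ 1.223 μg/mL.
Regimen B: f = (1/2)^(18/25) ≈ 0.6071; Cmin,ss = (168/148)·f/(1−f) ≈ 1.754 μg/mL.
Difference ≈ 1.223 − 1.754 ≈ -0.531 μg/mL.

-0.5 μg/mL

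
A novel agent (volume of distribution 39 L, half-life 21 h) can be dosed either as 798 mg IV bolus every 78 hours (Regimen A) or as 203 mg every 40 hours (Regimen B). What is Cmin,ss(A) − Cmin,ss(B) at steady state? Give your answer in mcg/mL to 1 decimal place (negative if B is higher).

Regimen A: f = (1/2)^(78/21) ≈ 0.0762; Cmin,ss = (798/39)·f/(1−f) ≈ 1.688 mcg/mL.
Regimen B: f = (1/2)^(40/21) ≈ 0.2671; Cmin,ss = (203/39)·f/(1−f) ≈ 1.897 mcg/mL.
Difference ≈ 1.688 − 1.897 ≈ -0.209 mcg/mL.

-0.2 mcg/mL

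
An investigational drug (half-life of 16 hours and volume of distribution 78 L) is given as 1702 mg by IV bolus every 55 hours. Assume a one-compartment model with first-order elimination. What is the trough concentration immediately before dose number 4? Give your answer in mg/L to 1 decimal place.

2.2 mg/L

f = (1/2)^(τ/t½) = (1/2)^(55/16) ≈ 0.0923.
C₀ = D/Vd = 1702/78 ≈ 21.821 mg/L.
Before the 4th dose, 3 doses have been given. Superposition: Cmin = C₀·(f + f² + … + f^3).
≈ 21.821 × (0.0923 + 0.0085 + 0.0008) ≈ 21.821 × 0.1016 ≈ 2.217 mg/L.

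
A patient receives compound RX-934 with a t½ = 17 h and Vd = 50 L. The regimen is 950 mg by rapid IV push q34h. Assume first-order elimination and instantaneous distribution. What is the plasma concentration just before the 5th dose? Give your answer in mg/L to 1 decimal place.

6.3 mg/L

f = (1/2)^(τ/t½) = (1/2)^(34/17) ≈ 0.2500.
C₀ = D/Vd = 950/50 ≈ 19.000 mg/L.
Before the 5th dose, 4 doses have been given. Superposition: Cmin = C₀·(f + f² + … + f^4).
≈ 19.000 × (0.2500 + 0.0625 + 0.0156 + 0.0039) ≈ 19.000 × 0.3320 ≈ 6.308 mg/L.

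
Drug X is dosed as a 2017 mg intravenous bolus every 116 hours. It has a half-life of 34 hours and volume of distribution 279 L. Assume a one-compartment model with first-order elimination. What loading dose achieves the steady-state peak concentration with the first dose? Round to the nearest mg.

f = (1/2)^(116/34) ≈ 0.093963; accumulation ratio R = 1/(1−f) ≈ 1.10371.
Loading dose to hit Cmax,ss on first dose: D_load = D_maint·R ≈ 2017 × 1.10371 ≈ 2226.18 mg.

2226 mg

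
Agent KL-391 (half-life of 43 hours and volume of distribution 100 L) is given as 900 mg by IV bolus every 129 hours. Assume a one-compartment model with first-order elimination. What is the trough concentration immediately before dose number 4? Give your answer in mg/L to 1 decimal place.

f = (1/2)^(τ/t½) = (1/2)^(129/43) ≈ 0.1250.
C₀ = D/Vd = 900/100 ≈ 9.000 mg/L.
Before the 4th dose, 3 doses have been given. Superposition: Cmin = C₀·(f + f² + … + f^3).
≈ 9.000 × (0.1250 + 0.0156 + 0.0020) ≈ 9.000 × 0.1426 ≈ 1.283 mg/L.

1.3 mg/L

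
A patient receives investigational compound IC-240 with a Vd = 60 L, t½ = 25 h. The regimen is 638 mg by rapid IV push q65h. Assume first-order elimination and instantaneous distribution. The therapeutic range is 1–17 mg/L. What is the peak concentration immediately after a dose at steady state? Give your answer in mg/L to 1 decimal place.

τ/t½ = 65/25 ≈ 2.6, so fraction remaining f = (1/2)^(65/25) ≈ 0.1649.
Accumulation ratio R = 1/(1 − f) ≈ 1/0.8351 ≈ 1.1975.
Single-dose peak C₀ = D/Vd = 638/60 ≈ 10.633 mg/L.
Steady-state peak Cmax,ss = C₀·R ≈ 10.633 × 1.1975 ≈ 12.733 mg/L.
Peak 12.7 mg/L vs MTC 17 mg/L: below toxic threshold.

12.7 mg/L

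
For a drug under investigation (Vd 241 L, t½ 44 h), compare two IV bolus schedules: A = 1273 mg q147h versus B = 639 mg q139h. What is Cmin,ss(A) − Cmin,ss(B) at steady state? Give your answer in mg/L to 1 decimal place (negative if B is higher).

Regimen A: f = (1/2)^(147/44) ≈ 0.0987; Cmin,ss = (1273/241)·f/(1−f) ≈ 0.578 mg/L.
Regimen B: f = (1/2)^(139/44) ≈ 0.1119; Cmin,ss = (639/241)·f/(1−f) ≈ 0.334 mg/L.
Difference ≈ 0.578 − 0.334 ≈ 0.244 mg/L.

0.2 mg/L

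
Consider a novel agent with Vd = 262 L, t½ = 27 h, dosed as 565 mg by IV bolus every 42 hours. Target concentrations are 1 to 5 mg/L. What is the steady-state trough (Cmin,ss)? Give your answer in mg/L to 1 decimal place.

τ/t½ = 42/27 ≈ 1.5556, so fraction remaining f = (1/2)^(42/27) ≈ 0.3402.
At steady state, accumulation factor R = 1/(1 − e^(−kτ)) ≈ 1.5156.
Single-dose peak C₀ = D/Vd = 565/262 ≈ 2.156 mg/L.
Steady-state peak Cmax,ss = C₀·R ≈ 2.156 × 1.5156 ≈ 3.268 mg/L.
One interval later, Cmin,ss = Cmax,ss·e^(−kτ) ≈ 3.268 × 0.3402 ≈ 1.112 mg/L.
Trough 1.1 mg/L vs MEC 1 mg/L: adequate.

1.1 mg/L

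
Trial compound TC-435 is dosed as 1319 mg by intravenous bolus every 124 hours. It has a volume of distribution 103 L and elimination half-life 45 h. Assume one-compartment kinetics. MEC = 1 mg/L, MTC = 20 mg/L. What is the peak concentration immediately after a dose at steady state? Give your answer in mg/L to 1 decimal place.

τ/t½ = 124/45 ≈ 2.7556, so fraction remaining f = (1/2)^(124/45) ≈ 0.1481.
At steady state, accumulation factor R = 1/(1 − e^(−kτ)) ≈ 1.1738.
Single-dose peak C₀ = D/Vd = 1319/103 ≈ 12.806 mg/L.
Steady-state peak Cmax,ss = C₀·R ≈ 12.806 × 1.1738 ≈ 15.032 mg/L.
Peak 15.0 mg/L vs MTC 20 mg/L: below toxic threshold.

15.0 mg/L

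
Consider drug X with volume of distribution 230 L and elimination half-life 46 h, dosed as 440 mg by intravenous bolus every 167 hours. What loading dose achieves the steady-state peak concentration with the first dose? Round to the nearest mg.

f = (1/2)^(167/46) ≈ 0.080748; accumulation ratio R = 1/(1−f) ≈ 1.08784.
Loading dose to hit Cmax,ss on first dose: D_load = D_maint·R ≈ 440 × 1.08784 ≈ 478.65 mg.

479 mg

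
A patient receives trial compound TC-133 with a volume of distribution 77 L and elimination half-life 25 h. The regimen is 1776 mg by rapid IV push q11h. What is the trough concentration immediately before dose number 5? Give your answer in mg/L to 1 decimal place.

45.6 mg/L

f = (1/2)^(τ/t½) = (1/2)^(11/25) ≈ 0.7371.
C₀ = D/Vd = 1776/77 ≈ 23.065 mg/L.
Before the 5th dose, 4 doses have been given. Superposition: Cmin = C₀·(f + f² + … + f^4).
≈ 23.065 × (0.7371 + 0.5433 + 0.4005 + 0.2952) ≈ 23.065 × 1.9761 ≈ 45.579 mg/L.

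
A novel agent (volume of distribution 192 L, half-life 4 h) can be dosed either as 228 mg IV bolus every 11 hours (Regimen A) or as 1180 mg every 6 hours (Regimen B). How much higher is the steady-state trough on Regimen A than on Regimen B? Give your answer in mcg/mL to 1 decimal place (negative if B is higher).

-3.2 mcg/mL

Regimen A: f = (1/2)^(11/4) ≈ 0.1487; Cmin,ss = (228/192)·f/(1−f) ≈ 0.207 mcg/mL.
Regimen B: f = (1/2)^(6/4) ≈ 0.3536; Cmin,ss = (1180/192)·f/(1−f) ≈ 3.362 mcg/mL.
Difference ≈ 0.207 − 3.362 ≈ -3.155 mcg/mL.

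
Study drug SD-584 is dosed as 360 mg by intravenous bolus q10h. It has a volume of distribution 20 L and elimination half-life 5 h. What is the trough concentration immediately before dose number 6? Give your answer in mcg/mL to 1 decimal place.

6.0 mcg/mL

f = (1/2)^(τ/t½) = (1/2)^(10/5) ≈ 0.2500.
C₀ = D/Vd = 360/20 ≈ 18.000 mcg/mL.
Before the 6th dose, 5 doses have been given. Superposition: Cmin = C₀·(f + f² + … + f^5).
≈ 18.000 × (0.2500 + 0.0625 + 0.0156 + 0.0039 + 0.0010) ≈ 18.000 × 0.3330 ≈ 5.994 mcg/mL.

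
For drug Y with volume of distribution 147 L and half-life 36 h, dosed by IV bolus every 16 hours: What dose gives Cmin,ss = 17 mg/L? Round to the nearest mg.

902 mg

τ/t½ = 16/36 ≈ 0.44444, so f = (1/2)^(16/36) ≈ 0.734867.
Cmin,ss = (D/Vd)·f/(1−f), so D = Cmin,ss·Vd·(1−f)/f.
D = 17 × 147 × (1−f)/f ≈ 17 × 147 × 0.36079 ≈ 901.61 mg.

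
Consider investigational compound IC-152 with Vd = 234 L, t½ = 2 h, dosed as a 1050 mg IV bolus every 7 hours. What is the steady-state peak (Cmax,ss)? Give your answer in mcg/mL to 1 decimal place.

4.9 mcg/mL

k = ln2/t½ = ln2/2 ≈ 0.346574 h⁻¹; fraction remaining f = e^(−kτ) = e^(−0.346574×7) ≈ 0.0884.
Accumulation ratio R = 1/(1 − f) ≈ 1/0.9116 ≈ 1.0970.
Single-dose peak C₀ = D/Vd = 1050/234 ≈ 4.487 mcg/mL.
Cmax,ss = C₀/(1 − f) ≈ 4.487/0.9116 ≈ 4.922 mcg/mL.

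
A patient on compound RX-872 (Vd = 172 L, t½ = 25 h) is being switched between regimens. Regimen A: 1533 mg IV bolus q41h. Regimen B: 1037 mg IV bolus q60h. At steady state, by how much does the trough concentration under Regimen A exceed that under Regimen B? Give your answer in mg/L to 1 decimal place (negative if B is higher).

2.8 mg/L

Regimen A: f = (1/2)^(41/25) ≈ 0.3209; Cmin,ss = (1533/172)·f/(1−f) ≈ 4.212 mg/L.
Regimen B: f = (1/2)^(60/25) ≈ 0.1895; Cmin,ss = (1037/172)·f/(1−f) ≈ 1.410 mg/L.
Difference ≈ 4.212 − 1.410 ≈ 2.802 mg/L.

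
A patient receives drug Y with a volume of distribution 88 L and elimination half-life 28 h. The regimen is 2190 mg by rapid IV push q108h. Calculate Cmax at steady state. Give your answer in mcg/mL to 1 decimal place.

26.7 mcg/mL

τ/t½ = 108/28 ≈ 3.8571, so fraction remaining f = (1/2)^(108/28) ≈ 0.0690.
At steady state, accumulation factor R = 1/(1 − e^(−kτ)) ≈ 1.0741.
Each bolus raises the concentration by D/Vd = 2190/88 ≈ 24.886 mcg/mL.
Cmax,ss = C₀/(1 − f) ≈ 24.886/0.9310 ≈ 26.730 mcg/mL.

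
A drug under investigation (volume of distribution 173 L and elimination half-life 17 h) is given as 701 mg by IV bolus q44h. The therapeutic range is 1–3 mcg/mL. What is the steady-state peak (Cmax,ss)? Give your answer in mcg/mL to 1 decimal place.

τ/t½ = 44/17 ≈ 2.5882, so fraction remaining f = (1/2)^(44/17) ≈ 0.1663.
Accumulation ratio R = 1/(1 − f) ≈ 1/0.8337 ≈ 1.1995.
Each bolus raises the concentration by D/Vd = 701/173 ≈ 4.052 mcg/mL.
Steady-state peak Cmax,ss = C₀·R ≈ 4.052 × 1.1995 ≈ 4.860 mcg/mL.
Peak 4.9 mcg/mL vs MTC 3 mcg/mL: exceeds toxic threshold.

4.9 mcg/mL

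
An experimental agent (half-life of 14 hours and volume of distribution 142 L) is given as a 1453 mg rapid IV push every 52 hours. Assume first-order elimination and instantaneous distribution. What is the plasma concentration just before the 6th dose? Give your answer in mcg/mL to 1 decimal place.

0.8 mcg/mL

f = (1/2)^(τ/t½) = (1/2)^(52/14) ≈ 0.0762.
C₀ = D/Vd = 1453/142 ≈ 10.232 mcg/mL.
Before the 6th dose, 5 doses have been given. Superposition: Cmin = C₀·(f + f² + … + f^5).
≈ 10.232 × (0.0762 + 0.0058 + 0.0004 + 0.0000 + 0.0000) ≈ 10.232 × 0.0824 ≈ 0.843 mcg/mL.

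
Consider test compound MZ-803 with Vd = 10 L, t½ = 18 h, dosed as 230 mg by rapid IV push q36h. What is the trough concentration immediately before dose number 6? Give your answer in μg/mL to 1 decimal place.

7.7 μg/mL

f = (1/2)^(τ/t½) = (1/2)^(36/18) ≈ 0.2500.
C₀ = D/Vd = 230/10 ≈ 23.000 μg/mL.
Before the 6th dose, 5 doses have been given. Superposition: Cmin = C₀·(f + f² + … + f^5).
≈ 23.000 × (0.2500 + 0.0625 + 0.0156 + 0.0039 + 0.0010) ≈ 23.000 × 0.3330 ≈ 7.659 μg/mL.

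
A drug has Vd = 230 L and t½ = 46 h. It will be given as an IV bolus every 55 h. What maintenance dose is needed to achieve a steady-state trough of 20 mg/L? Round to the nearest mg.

τ/t½ = 55/46 ≈ 1.1957, so f = (1/2)^(55/46) ≈ 0.436589.
Cmin,ss = (D/Vd)·f/(1−f), so D = Cmin,ss·Vd·(1−f)/f.
D = 20 × 230 × (1−f)/f ≈ 20 × 230 × 1.29048 ≈ 5936.21 mg.

5936 mg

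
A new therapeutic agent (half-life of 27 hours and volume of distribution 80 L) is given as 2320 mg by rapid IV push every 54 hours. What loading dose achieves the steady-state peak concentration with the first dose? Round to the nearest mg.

3093 mg

f = (1/2)^(54/27) ≈ 0.250000; accumulation ratio R = 1/(1−f) ≈ 1.33333.
Loading dose to hit Cmax,ss on first dose: D_load = D_maint·R ≈ 2320 × 1.33333 ≈ 3093.33 mg.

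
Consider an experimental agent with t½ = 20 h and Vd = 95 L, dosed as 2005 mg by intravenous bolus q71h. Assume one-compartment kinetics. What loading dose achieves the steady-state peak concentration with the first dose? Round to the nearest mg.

f = (1/2)^(71/20) ≈ 0.085378; accumulation ratio R = 1/(1−f) ≈ 1.09335.
Loading dose to hit Cmax,ss on first dose: D_load = D_maint·R ≈ 2005 × 1.09335 ≈ 2192.17 mg.

2192 mg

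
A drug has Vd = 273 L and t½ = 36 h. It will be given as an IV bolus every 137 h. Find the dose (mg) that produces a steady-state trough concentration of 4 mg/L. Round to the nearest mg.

14177 mg

τ/t½ = 137/36 ≈ 3.8056, so f = (1/2)^(137/36) ≈ 0.071518.
Cmin,ss = (D/Vd)·f/(1−f), so D = Cmin,ss·Vd·(1−f)/f.
D = 4 × 273 × (1−f)/f ≈ 4 × 273 × 12.98249 ≈ 14176.88 mg.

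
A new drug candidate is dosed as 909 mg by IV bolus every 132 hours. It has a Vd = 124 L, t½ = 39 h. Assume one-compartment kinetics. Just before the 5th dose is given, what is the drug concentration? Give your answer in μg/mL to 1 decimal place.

f = (1/2)^(τ/t½) = (1/2)^(132/39) ≈ 0.0957.
C₀ = D/Vd = 909/124 ≈ 7.331 μg/mL.
Before the 5th dose, 4 doses have been given. Superposition: Cmin = C₀·(f + f² + … + f^4).
≈ 7.331 × (0.0957 + 0.0092 + 0.0009 + 0.0001) ≈ 7.331 × 0.1059 ≈ 0.776 μg/mL.

0.8 μg/mL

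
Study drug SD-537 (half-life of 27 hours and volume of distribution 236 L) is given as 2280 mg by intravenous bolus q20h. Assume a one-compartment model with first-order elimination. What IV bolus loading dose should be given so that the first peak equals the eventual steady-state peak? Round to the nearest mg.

f = (1/2)^(20/27) ≈ 0.598432; accumulation ratio R = 1/(1−f) ≈ 2.49024.
Loading dose to hit Cmax,ss on first dose: D_load = D_maint·R ≈ 2280 × 2.49024 ≈ 5677.75 mg.

5678 mg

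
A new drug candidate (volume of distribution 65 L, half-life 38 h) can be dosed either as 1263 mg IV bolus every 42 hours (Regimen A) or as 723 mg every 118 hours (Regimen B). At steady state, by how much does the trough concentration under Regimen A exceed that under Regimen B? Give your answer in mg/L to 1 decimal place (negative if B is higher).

15.4 mg/L

Regimen A: f = (1/2)^(42/38) ≈ 0.4648; Cmin,ss = (1263/65)·f/(1−f) ≈ 16.875 mg/L.
Regimen B: f = (1/2)^(118/38) ≈ 0.1162; Cmin,ss = (723/65)·f/(1−f) ≈ 1.462 mg/L.
Difference ≈ 16.875 − 1.462 ≈ 15.413 mg/L.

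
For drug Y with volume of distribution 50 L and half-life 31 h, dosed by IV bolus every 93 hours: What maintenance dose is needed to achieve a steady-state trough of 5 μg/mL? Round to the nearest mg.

1750 mg

τ/t½ = 93/31 ≈ 3, so f = (1/2)^(93/31) ≈ 0.125000.
Cmin,ss = (D/Vd)·f/(1−f), so D = Cmin,ss·Vd·(1−f)/f.
D = 5 × 50 × (1−f)/f ≈ 5 × 50 × 7.00000 ≈ 1750.00 mg.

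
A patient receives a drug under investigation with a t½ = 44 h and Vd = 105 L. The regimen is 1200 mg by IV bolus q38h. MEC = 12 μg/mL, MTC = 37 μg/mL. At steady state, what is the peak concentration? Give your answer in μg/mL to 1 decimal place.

τ/t½ = 38/44 ≈ 0.86364, so fraction remaining f = (1/2)^(38/44) ≈ 0.5496.
At steady state, accumulation factor R = 1/(1 − e^(−kτ)) ≈ 2.2202.
Each bolus raises the concentration by D/Vd = 1200/105 ≈ 11.429 μg/mL.
Cmax,ss = C₀/(1 − f) ≈ 11.429/0.4504 ≈ 25.375 μg/mL.
Peak 25.4 μg/mL vs MTC 37 μg/mL: below toxic threshold.

25.4 μg/mL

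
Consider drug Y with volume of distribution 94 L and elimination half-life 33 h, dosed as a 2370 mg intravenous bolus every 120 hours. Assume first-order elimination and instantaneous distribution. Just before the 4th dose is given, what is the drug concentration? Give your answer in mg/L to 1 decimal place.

2.2 mg/L

f = (1/2)^(τ/t½) = (1/2)^(120/33) ≈ 0.0804.
C₀ = D/Vd = 2370/94 ≈ 25.213 mg/L.
Before the 4th dose, 3 doses have been given. Superposition: Cmin = C₀·(f + f² + … + f^3).
≈ 25.213 × (0.0804 + 0.0065 + 0.0005) ≈ 25.213 × 0.0874 ≈ 2.204 mg/L.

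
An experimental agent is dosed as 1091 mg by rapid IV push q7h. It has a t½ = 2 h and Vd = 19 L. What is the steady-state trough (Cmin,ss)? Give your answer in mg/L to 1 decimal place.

Over one 7-h interval, 7/2 ≈ 3.5 half-lives elapse, leaving f ≈ 0.0884 of each dose.
At steady state, accumulation factor R = 1/(1 − e^(−kτ)) ≈ 1.0970.
Each bolus raises the concentration by D/Vd = 1091/19 ≈ 57.421 mg/L.
Cmax,ss = C₀/(1 − f) ≈ 57.421/0.9116 ≈ 62.989 mg/L.
Steady-state trough Cmin,ss = Cmax,ss·f ≈ 62.989 × 0.0884 ≈ 5.568 mg/L.

5.6 mg/L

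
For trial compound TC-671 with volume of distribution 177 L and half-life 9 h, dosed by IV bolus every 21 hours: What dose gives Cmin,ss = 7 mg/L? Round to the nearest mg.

5005 mg

τ/t½ = 21/9 ≈ 2.3333, so f = (1/2)^(21/9) ≈ 0.198425.
Cmin,ss = (D/Vd)·f/(1−f), so D = Cmin,ss·Vd·(1−f)/f.
D = 7 × 177 × (1−f)/f ≈ 7 × 177 × 4.03969 ≈ 5005.18 mg.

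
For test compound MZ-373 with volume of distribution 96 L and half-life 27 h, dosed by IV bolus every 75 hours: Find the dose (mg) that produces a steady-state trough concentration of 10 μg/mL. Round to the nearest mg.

τ/t½ = 75/27 ≈ 2.7778, so f = (1/2)^(75/27) ≈ 0.145816.
Cmin,ss = (D/Vd)·f/(1−f), so D = Cmin,ss·Vd·(1−f)/f.
D = 10 × 96 × (1−f)/f ≈ 10 × 96 × 5.85796 ≈ 5623.64 mg.

5624 mg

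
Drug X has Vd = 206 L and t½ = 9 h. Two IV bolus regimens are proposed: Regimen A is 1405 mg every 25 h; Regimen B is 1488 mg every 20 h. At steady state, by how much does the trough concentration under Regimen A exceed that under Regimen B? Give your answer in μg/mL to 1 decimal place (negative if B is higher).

Regimen A: f = (1/2)^(25/9) ≈ 0.1458; Cmin,ss = (1405/206)·f/(1−f) ≈ 1.164 μg/mL.
Regimen B: f = (1/2)^(20/9) ≈ 0.2143; Cmin,ss = (1488/206)·f/(1−f) ≈ 1.970 μg/mL.
Difference ≈ 1.164 − 1.970 ≈ -0.806 μg/mL.

-0.8 μg/mL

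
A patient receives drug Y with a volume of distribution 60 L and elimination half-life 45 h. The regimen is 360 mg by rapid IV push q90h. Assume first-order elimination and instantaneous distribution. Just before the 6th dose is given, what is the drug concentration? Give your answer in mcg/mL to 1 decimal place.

2.0 mcg/mL

f = (1/2)^(τ/t½) = (1/2)^(90/45) ≈ 0.2500.
C₀ = D/Vd = 360/60 ≈ 6.000 mcg/mL.
Before the 6th dose, 5 doses have been given. Superposition: Cmin = C₀·(f + f² + … + f^5).
≈ 6.000 × (0.2500 + 0.0625 + 0.0156 + 0.0039 + 0.0010) ≈ 6.000 × 0.3330 ≈ 1.998 mcg/mL.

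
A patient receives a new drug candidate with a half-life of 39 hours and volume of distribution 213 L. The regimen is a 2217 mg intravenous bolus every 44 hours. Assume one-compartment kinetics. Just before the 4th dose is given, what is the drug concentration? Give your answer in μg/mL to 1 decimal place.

f = (1/2)^(τ/t½) = (1/2)^(44/39) ≈ 0.4575.
C₀ = D/Vd = 2217/213 ≈ 10.408 μg/mL.
Before the 4th dose, 3 doses have been given. Superposition: Cmin = C₀·(f + f² + … + f^3).
≈ 10.408 × (0.4575 + 0.2093 + 0.0958) ≈ 10.408 × 0.7626 ≈ 7.937 μg/mL.

7.9 μg/mL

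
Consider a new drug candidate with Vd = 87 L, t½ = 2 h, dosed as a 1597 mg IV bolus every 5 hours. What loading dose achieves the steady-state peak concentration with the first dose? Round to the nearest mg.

1940 mg

f = (1/2)^(5/2) ≈ 0.176777; accumulation ratio R = 1/(1−f) ≈ 1.21474.
Loading dose to hit Cmax,ss on first dose: D_load = D_maint·R ≈ 1597 × 1.21474 ≈ 1939.94 mg.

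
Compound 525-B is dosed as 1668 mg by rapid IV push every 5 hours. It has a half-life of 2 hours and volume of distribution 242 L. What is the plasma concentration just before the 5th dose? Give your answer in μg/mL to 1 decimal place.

1.5 μg/mL

f = (1/2)^(τ/t½) = (1/2)^(5/2) ≈ 0.1768.
C₀ = D/Vd = 1668/242 ≈ 6.893 μg/mL.
Before the 5th dose, 4 doses have been given. Superposition: Cmin = C₀·(f + f² + … + f^4).
≈ 6.893 × (0.1768 + 0.0313 + 0.0055 + 0.0010) ≈ 6.893 × 0.2146 ≈ 1.479 μg/mL.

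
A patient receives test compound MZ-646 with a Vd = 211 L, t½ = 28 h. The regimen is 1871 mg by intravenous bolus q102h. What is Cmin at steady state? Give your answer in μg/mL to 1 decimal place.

k = ln2/t½ = ln2/28 ≈ 0.024755 h⁻¹; fraction remaining f = e^(−kτ) = e^(−0.024755×102) ≈ 0.0801.
Accumulation ratio R = 1/(1 − f) ≈ 1/0.9199 ≈ 1.0871.
Each bolus raises the concentration by D/Vd = 1871/211 ≈ 8.867 μg/mL.
Cmax,ss = C₀/(1 − f) ≈ 8.867/0.9199 ≈ 9.639 μg/mL.
One interval later, Cmin,ss = Cmax,ss·e^(−kτ) ≈ 9.639 × 0.0801 ≈ 0.772 μg/mL.

0.8 μg/mL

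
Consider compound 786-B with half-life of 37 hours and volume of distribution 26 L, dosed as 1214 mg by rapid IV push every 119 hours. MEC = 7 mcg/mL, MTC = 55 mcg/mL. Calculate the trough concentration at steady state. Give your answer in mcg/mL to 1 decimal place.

τ/t½ = 119/37 ≈ 3.2162, so fraction remaining f = (1/2)^(119/37) ≈ 0.1076.
Accumulation ratio R = 1/(1 − f) ≈ 1/0.8924 ≈ 1.1206.
Each bolus raises the concentration by D/Vd = 1214/26 ≈ 46.692 mcg/mL.
Steady-state peak Cmax,ss = C₀·R ≈ 46.692 × 1.1206 ≈ 52.323 mcg/mL.
Steady-state trough Cmin,ss = Cmax,ss·f ≈ 52.323 × 0.1076 ≈ 5.630 mcg/mL.
Trough 5.6 mcg/mL vs MEC 7 mcg/mL: subtherapeutic.

5.6 mcg/mL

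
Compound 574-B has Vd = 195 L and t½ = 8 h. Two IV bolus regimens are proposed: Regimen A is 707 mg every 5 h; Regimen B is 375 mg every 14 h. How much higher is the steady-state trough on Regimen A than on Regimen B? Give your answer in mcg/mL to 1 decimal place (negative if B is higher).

5.9 mcg/mL

Regimen A: f = (1/2)^(5/8) ≈ 0.6484; Cmin,ss = (707/195)·f/(1−f) ≈ 6.686 mcg/mL.
Regimen B: f = (1/2)^(14/8) ≈ 0.2973; Cmin,ss = (375/195)·f/(1−f) ≈ 0.814 mcg/mL.
Difference ≈ 6.686 − 0.814 ≈ 5.872 mcg/mL.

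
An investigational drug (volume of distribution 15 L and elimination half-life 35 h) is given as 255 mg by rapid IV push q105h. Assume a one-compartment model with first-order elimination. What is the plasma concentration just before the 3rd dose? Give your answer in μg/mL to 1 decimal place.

f = (1/2)^(τ/t½) = (1/2)^(105/35) ≈ 0.1250.
C₀ = D/Vd = 255/15 ≈ 17.000 μg/mL.
Before the 3rd dose, 2 doses have been given. Superposition: Cmin = C₀·(f + f²).
≈ 17.000 × (0.1250 + 0.0156) ≈ 17.000 × 0.1406 ≈ 2.390 μg/mL.

2.4 μg/mL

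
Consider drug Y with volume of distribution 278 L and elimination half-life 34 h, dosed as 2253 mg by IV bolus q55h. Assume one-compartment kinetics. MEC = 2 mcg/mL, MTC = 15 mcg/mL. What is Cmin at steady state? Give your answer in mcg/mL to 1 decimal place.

3.9 mcg/mL

Over one 55-h interval, 55/34 ≈ 1.6176 half-lives elapse, leaving f ≈ 0.3259 of each dose.
At steady state, accumulation factor R = 1/(1 − e^(−kτ)) ≈ 1.4835.
Each bolus raises the concentration by D/Vd = 2253/278 ≈ 8.104 mcg/mL.
Cmax,ss = C₀/(1 − f) ≈ 8.104/0.6741 ≈ 12.022 mcg/mL.
Steady-state trough Cmin,ss = Cmax,ss·f ≈ 12.022 × 0.3259 ≈ 3.918 mcg/mL.
Trough 3.9 mcg/mL vs MEC 2 mcg/mL: adequate.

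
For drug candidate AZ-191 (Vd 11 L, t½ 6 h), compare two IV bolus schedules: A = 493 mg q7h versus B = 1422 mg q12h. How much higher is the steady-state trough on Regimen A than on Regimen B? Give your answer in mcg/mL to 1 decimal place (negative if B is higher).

-7.1 mcg/mL

Regimen A: f = (1/2)^(7/6) ≈ 0.4454; Cmin,ss = (493/11)·f/(1−f) ≈ 35.994 mcg/mL.
Regimen B: f = (1/2)^(12/6) ≈ 0.2500; Cmin,ss = (1422/11)·f/(1−f) ≈ 43.091 mcg/mL.
Difference ≈ 35.994 − 43.091 ≈ -7.097 mcg/mL.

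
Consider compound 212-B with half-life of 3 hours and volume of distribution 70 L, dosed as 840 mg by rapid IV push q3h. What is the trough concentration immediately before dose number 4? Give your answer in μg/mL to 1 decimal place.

f = (1/2)^(τ/t½) = (1/2)^(3/3) ≈ 0.5000.
C₀ = D/Vd = 840/70 ≈ 12.000 μg/mL.
Before the 4th dose, 3 doses have been given. Superposition: Cmin = C₀·(f + f² + … + f^3).
≈ 12.000 × (0.5000 + 0.2500 + 0.1250) ≈ 12.000 × 0.8750 ≈ 10.500 μg/mL.

10.5 μg/mL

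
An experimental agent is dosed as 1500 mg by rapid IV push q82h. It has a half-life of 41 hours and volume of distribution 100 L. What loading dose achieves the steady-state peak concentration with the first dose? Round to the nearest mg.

2000 mg

f = (1/2)^(82/41) ≈ 0.250000; accumulation ratio R = 1/(1−f) ≈ 1.33333.
Loading dose to hit Cmax,ss on first dose: D_load = D_maint·R ≈ 1500 × 1.33333 ≈ 1999.99 mg.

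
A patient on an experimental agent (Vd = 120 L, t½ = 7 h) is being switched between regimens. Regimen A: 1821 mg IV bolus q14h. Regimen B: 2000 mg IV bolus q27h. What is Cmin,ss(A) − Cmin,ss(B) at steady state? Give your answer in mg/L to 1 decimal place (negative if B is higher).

Regimen A: f = (1/2)^(14/7) ≈ 0.2500; Cmin,ss = (1821/120)·f/(1−f) ≈ 5.058 mg/L.
Regimen B: f = (1/2)^(27/7) ≈ 0.0690; Cmin,ss = (2000/120)·f/(1−f) ≈ 1.235 mg/L.
Difference ≈ 5.058 − 1.235 ≈ 3.823 mg/L.

3.8 mg/L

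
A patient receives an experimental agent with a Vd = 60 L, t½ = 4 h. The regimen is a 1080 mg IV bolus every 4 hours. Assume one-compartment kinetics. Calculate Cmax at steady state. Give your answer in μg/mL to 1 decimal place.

The dosing interval is 1 half-life, so f = 2^(−1) = 0.5.
At steady state, R = 1/(1 − 0.5) = 2/1.
Single-dose peak C₀ = D/Vd = 1080/60 = 18 μg/mL.
Steady-state peak Cmax,ss = C₀·R = 18 × 2/1 ≈ 36.000 μg/mL.

36.0 μg/mL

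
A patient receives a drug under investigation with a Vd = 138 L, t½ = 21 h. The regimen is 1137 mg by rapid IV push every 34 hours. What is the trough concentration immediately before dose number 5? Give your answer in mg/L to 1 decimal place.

3.9 mg/L

f = (1/2)^(τ/t½) = (1/2)^(34/21) ≈ 0.3256.
C₀ = D/Vd = 1137/138 ≈ 8.239 mg/L.
Before the 5th dose, 4 doses have been given. Superposition: Cmin = C₀·(f + f² + … + f^4).
≈ 8.239 × (0.3256 + 0.1060 + 0.0345 + 0.0112) ≈ 8.239 × 0.4773 ≈ 3.932 mg/L.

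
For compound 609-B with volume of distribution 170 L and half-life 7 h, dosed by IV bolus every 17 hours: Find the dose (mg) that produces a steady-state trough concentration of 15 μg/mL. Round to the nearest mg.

11178 mg

τ/t½ = 17/7 ≈ 2.4286, so f = (1/2)^(17/7) ≈ 0.185749.
Cmin,ss = (D/Vd)·f/(1−f), so D = Cmin,ss·Vd·(1−f)/f.
D = 15 × 170 × (1−f)/f ≈ 15 × 170 × 4.38361 ≈ 11178.21 mg.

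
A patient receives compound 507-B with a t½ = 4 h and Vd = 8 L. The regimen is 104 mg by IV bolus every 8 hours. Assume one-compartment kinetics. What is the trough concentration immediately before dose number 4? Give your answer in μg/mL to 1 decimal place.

f = (1/2)^(τ/t½) = (1/2)^(8/4) ≈ 0.2500.
C₀ = D/Vd = 104/8 ≈ 13.000 μg/mL.
Before the 4th dose, 3 doses have been given. Superposition: Cmin = C₀·(f + f² + … + f^3).
≈ 13.000 × (0.2500 + 0.0625 + 0.0156) ≈ 13.000 × 0.3281 ≈ 4.265 μg/mL.

4.3 μg/mL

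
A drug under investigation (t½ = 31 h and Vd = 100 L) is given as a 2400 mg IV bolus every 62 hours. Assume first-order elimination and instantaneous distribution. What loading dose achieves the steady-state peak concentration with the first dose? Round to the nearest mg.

3200 mg

f = (1/2)^(62/31) ≈ 0.250000; accumulation ratio R = 1/(1−f) ≈ 1.33333.
Loading dose to hit Cmax,ss on first dose: D_load = D_maint·R ≈ 2400 × 1.33333 ≈ 3199.99 mg.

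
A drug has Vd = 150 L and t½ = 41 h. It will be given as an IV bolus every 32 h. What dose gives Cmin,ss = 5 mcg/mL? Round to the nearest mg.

538 mg

τ/t½ = 32/41 ≈ 0.78049, so f = (1/2)^(32/41) ≈ 0.582170.
Cmin,ss = (D/Vd)·f/(1−f), so D = Cmin,ss·Vd·(1−f)/f.
D = 5 × 150 × (1−f)/f ≈ 5 × 150 × 0.71771 ≈ 538.28 mg.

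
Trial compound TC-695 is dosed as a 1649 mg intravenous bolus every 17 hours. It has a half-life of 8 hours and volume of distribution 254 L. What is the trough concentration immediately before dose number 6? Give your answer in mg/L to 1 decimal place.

f = (1/2)^(τ/t½) = (1/2)^(17/8) ≈ 0.2293.
C₀ = D/Vd = 1649/254 ≈ 6.492 mg/L.
Before the 6th dose, 5 doses have been given. Superposition: Cmin = C₀·(f + f² + … + f^5).
≈ 6.492 × (0.2293 + 0.0526 + 0.0121 + 0.0028 + 0.0006) ≈ 6.492 × 0.2974 ≈ 1.931 mg/L.

1.9 mg/L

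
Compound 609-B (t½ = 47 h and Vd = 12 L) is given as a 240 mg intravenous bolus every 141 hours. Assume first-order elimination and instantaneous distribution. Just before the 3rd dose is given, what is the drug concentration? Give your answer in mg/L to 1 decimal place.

f = (1/2)^(τ/t½) = (1/2)^(141/47) ≈ 0.1250.
C₀ = D/Vd = 240/12 ≈ 20.000 mg/L.
Before the 3rd dose, 2 doses have been given. Superposition: Cmin = C₀·(f + f²).
≈ 20.000 × (0.1250 + 0.0156) ≈ 20.000 × 0.1406 ≈ 2.812 mg/L.

2.8 mg/L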